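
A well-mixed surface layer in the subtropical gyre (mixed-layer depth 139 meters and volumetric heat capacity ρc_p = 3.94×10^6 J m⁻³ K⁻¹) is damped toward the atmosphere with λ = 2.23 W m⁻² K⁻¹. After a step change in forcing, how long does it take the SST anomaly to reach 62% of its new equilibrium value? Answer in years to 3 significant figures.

7.53 years

Areal heat capacity C = ρc_p × D = 3.94×10^6 × 139 = 5.48×10^8 J/(m^2 K).
τ = C / λ = 5.48×10^8 / 2.23 = 2.46×10^8 s.
Fraction reached: 1 − e^(−t/τ) = 0.62 ⇒ t = −τ ln(1 − 0.62) = τ × 0.968.
t = 2.38×10^8 s = 7.53 years.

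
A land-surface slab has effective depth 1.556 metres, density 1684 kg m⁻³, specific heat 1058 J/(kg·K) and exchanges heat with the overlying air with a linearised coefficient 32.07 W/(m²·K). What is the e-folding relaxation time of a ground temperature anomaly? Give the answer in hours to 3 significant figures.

Areal heat capacity C = ρ c_p D = 1684 × 1058 × 1.556 = 2.77×10^6 J/(m^2 K).
Relaxation time τ = C / λ = 2.77×10^6 / 32.07 = 86400 s.
In hours: 86400 s / (3600 s/hour) = 24.0 hours.

24.0 hours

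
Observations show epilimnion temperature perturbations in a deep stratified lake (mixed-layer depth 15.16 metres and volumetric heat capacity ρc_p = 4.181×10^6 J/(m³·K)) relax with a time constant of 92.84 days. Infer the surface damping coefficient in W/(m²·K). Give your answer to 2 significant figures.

7.9

Areal heat capacity C = ρc_p × D = 4.181×10^6 × 15.16 = 6.34×10^7 J m⁻² K⁻¹.
τ = 92.84 days = 8.02×10^6 s.
λ = C / τ = 6.34×10^7 / 8.02×10^6 = 7.90 W/(m²·K).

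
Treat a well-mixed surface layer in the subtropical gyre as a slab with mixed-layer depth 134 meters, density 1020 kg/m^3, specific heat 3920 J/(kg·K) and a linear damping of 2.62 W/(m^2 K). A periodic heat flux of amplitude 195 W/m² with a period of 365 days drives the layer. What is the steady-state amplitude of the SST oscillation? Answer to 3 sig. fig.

Areal heat capacity C = ρ c_p D = 1020 × 3920 × 134 = 5.36×10^8 J m⁻² K⁻¹.
Angular frequency ω = 2π / T = 2π / 3.15×10^7 s = 1.99×10^-7 s⁻¹.
√((Cω)² + λ²) = √((107)² + 2.62²) = 107 W/(m²·K).
Amplitude A = F₀ / √((Cω)²+λ²) = 195 / 107 = 1.83 K.

1.83 K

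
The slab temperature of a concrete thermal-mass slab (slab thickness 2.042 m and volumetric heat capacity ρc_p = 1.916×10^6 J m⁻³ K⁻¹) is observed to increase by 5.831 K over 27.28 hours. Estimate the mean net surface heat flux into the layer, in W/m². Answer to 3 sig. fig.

Areal heat capacity C = ρc_p × D = 1.916×10^6 × 2.042 = 3.91×10^6 J/(m^2 K).
Required heat per unit area: Q = C ΔT = 3.91×10^6 × 5.831 = 2.28×10^7 J/m².
Flux F = Q / Δt = 2.28×10^7 / 98200 s = 232 W/m².

232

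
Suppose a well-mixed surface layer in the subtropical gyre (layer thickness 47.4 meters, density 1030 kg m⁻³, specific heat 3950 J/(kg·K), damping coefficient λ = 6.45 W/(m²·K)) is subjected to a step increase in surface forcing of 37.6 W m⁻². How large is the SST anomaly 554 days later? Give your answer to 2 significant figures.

Areal heat capacity C = ρ c_p D = 1030 × 3950 × 47.4 = 1.93×10^8 J/(m²·K).
τ = C / λ = 1.93×10^8 / 6.45 = 2.99×10^7 s.
Equilibrium anomaly ΔT_eq = F / λ = 37.6 / 6.45 = 5.83 K.
t = 554 days = 4.79×10^7 s, so t/τ = 1.60.
ΔT(t) = ΔT_eq (1 − e^(−t/τ)) = 5.83 × (1 − e^−1.60) = 4.65 K.

4.7 K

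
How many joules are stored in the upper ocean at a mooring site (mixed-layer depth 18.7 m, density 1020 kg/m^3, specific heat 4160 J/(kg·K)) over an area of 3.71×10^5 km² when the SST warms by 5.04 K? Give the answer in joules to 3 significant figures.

Areal heat capacity C = ρ c_p D = 1020 × 4160 × 18.7 = 7.93×10^7 J/(m^2 K).
Heat per unit area: q = C ΔT = 7.93×10^7 × 5.04 = 4.00×10^8 J/m².
Total heat: Q = q × A = 4.00×10^8 × (3.71×10^5 × 10⁶ m²) = 1.48×10^20 J.

1.48×10^20 J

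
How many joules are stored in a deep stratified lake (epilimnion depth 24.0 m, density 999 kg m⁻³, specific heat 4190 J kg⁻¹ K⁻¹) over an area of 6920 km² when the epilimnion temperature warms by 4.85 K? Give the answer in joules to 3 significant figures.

Areal heat capacity C = ρ c_p D = 999 × 4190 × 24.0 = 1.00×10^8 J m⁻² K⁻¹.
Heat per unit area: q = C ΔT = 1.00×10^8 × 4.85 = 4.87×10^8 J/m².
Total heat: Q = q × A = 4.87×10^8 × (6920 × 10⁶ m²) = 3.37×10^18 J.

3.37×10^18 J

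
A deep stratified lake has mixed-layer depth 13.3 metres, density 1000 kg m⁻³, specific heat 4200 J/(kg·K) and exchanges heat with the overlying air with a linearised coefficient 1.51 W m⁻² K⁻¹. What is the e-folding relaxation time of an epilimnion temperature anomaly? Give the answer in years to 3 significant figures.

1.17 years

Areal heat capacity C = ρ c_p D = 1000 × 4200 × 13.3 = 5.59×10^7 J/(m²·K).
Relaxation time τ = C / λ = 5.59×10^7 / 1.51 = 3.70×10^7 s.
In years: 3.70×10^7 s / (3.156×10^7 s/year) = 1.17 years.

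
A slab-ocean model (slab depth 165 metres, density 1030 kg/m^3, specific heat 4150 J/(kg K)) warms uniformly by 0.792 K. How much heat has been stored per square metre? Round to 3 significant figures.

5.59×10^8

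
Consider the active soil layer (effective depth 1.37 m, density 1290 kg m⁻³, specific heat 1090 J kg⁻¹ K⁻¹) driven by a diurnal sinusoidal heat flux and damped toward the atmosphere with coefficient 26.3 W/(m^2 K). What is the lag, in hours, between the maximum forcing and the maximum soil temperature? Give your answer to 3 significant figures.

5.29 hours

Areal heat capacity C = ρ c_p D = 1290 × 1090 × 1.37 = 1.93×10^6 J/(m^2 K).
ω = 2π / 86400 s = 7.27×10^-5 s⁻¹.
Phase lag φ = arctan(Cω/λ) = arctan(140/26.3) = 1.39 rad.
Time lag = φ / ω = 1.39 / 7.27×10^-5 = 19000 s = 5.29 hours.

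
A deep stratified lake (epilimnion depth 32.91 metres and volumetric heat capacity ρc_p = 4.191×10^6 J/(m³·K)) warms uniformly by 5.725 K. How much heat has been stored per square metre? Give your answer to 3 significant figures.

7.90×10^8

Areal heat capacity C = ρc_p × D = 4.191×10^6 × 32.91 = 1.38×10^8 J m⁻² K⁻¹.
ΔQ = C ΔT = 1.38×10^8 × 5.725 = 7.90×10^8 J/m².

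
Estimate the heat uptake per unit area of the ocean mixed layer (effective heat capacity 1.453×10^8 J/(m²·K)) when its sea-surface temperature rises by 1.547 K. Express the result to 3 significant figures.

2.25×10^8

Areal heat capacity C = 1.453×10^8 J/(m²·K) (given).
ΔQ = C ΔT = 1.45×10^8 × 1.547 = 2.25×10^8 J/m².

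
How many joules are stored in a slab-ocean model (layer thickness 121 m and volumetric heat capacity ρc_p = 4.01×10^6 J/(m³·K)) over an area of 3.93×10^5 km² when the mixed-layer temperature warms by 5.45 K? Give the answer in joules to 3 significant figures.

1.04×10^21 J

Areal heat capacity C = ρc_p × D = 4.01×10^6 × 121 = 4.85×10^8 J/(m^2 K).
Heat per unit area: q = C ΔT = 4.85×10^8 × 5.45 = 2.64×10^9 J/m².
Total heat: Q = q × A = 2.64×10^9 × (3.93×10^5 × 10⁶ m²) = 1.04×10^21 J.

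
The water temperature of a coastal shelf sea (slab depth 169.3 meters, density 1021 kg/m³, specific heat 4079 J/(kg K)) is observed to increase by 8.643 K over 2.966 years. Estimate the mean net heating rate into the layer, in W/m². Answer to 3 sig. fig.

Areal heat capacity C = ρ c_p D = 1021 × 4079 × 169.3 = 7.05×10^8 J/(m^2 K).
Required heat per unit area: Q = C ΔT = 7.05×10^8 × 8.643 = 6.09×10^9 J/m².
Flux F = Q / Δt = 6.09×10^9 / 9.36×10^7 s = 65.1 W/m².

65.1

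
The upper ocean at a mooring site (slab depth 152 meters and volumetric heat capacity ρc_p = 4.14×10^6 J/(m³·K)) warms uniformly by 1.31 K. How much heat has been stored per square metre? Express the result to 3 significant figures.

8.24×10^8

Areal heat capacity C = ρc_p × D = 4.14×10^6 × 152 = 6.29×10^8 J/(m²·K).
ΔQ = C ΔT = 6.29×10^8 × 1.31 = 8.24×10^8 J/m².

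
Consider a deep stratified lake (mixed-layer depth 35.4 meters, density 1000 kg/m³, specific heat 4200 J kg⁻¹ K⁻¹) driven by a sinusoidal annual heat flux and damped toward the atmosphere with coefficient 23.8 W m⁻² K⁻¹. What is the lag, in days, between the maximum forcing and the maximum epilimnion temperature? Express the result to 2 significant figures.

Areal heat capacity C = ρ c_p D = 1000 × 4200 × 35.4 = 1.49×10^8 J/(m^2 K).
ω = 2π / 3.15×10^7 s = 1.99×10^-7 s⁻¹.
Phase lag φ = arctan(Cω/λ) = arctan(29.6/23.8) = 0.894 rad.
Time lag = φ / ω = 0.894 / 1.99×10^-7 = 4.49×10^6 s = 51.9 days.

52 days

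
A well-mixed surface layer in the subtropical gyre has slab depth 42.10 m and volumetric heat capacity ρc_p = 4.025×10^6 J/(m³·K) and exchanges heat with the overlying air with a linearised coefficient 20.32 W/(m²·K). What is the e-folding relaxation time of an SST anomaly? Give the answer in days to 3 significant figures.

96.5 days

Areal heat capacity C = ρc_p × D = 4.025×10^6 × 42.10 = 1.69×10^8 J m⁻² K⁻¹.
Relaxation time τ = C / λ = 1.69×10^8 / 20.32 = 8.34×10^6 s.
In days: 8.34×10^6 s / (86400 s/day) = 96.5 days.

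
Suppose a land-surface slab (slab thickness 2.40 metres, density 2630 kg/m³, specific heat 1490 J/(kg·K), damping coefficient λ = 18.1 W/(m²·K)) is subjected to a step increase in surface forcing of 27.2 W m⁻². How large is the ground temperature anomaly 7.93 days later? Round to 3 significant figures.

1.10 K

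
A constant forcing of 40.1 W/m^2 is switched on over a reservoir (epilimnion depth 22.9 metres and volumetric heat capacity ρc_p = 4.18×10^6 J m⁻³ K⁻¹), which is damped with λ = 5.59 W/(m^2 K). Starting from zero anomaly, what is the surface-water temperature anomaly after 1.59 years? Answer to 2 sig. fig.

Areal heat capacity C = ρc_p × D = 4.18×10^6 × 22.9 = 9.57×10^7 J m⁻² K⁻¹.
τ = C / λ = 9.57×10^7 / 5.59 = 1.71×10^7 s.
Equilibrium anomaly ΔT_eq = F / λ = 40.1 / 5.59 = 7.17 K.
t = 1.59 years = 5.02×10^7 s, so t/τ = 2.93.
ΔT(t) = ΔT_eq (1 − e^(−t/τ)) = 7.17 × (1 − e^−2.93) = 6.79 K.

6.8 K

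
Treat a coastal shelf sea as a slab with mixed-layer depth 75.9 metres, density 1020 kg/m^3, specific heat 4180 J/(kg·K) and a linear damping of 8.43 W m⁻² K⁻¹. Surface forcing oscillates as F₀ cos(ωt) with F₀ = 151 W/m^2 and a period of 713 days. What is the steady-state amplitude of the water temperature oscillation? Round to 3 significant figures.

4.43 K

Areal heat capacity C = ρ c_p D = 1020 × 4180 × 75.9 = 3.24×10^8 J/(m²·K).
Angular frequency ω = 2π / T = 2π / 6.16×10^7 s = 1.02×10^-7 s⁻¹.
√((Cω)² + λ²) = √((33.0)² + 8.43²) = 34.1 W/(m²·K).
Amplitude A = F₀ / √((Cω)²+λ²) = 151 / 34.1 = 4.43 K.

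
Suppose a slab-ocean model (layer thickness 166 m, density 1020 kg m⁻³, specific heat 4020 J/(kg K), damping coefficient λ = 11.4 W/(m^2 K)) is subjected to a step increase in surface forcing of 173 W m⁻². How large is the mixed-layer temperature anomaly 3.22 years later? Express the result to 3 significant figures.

12.4 K

Areal heat capacity C = ρ c_p D = 1020 × 4020 × 166 = 6.81×10^8 J/(m²·K).
τ = C / λ = 6.81×10^8 / 11.4 = 5.97×10^7 s.
Equilibrium anomaly ΔT_eq = F / λ = 173 / 11.4 = 15.2 K.
t = 3.22 years = 1.02×10^8 s, so t/τ = 1.70.
ΔT(t) = ΔT_eq (1 − e^(−t/τ)) = 15.2 × (1 − e^−1.70) = 12.4 K.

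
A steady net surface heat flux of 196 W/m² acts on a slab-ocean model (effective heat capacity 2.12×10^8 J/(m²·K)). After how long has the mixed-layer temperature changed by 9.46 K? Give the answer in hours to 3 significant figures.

2840 hours

Areal heat capacity C = 2.12×10^8 J/(m²·K) (given).
Time required: Δt = C ΔT / F = 2.12×10^8 × 9.46 / 196 = 1.02×10^7 s.
In hours: 1.02×10^7 s / (3600 s/hour) = 2840 hours.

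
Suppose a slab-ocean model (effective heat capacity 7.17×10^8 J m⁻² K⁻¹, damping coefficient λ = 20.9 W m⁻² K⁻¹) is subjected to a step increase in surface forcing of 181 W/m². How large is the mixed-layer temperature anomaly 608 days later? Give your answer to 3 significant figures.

Areal heat capacity C = 7.17×10^8 J m⁻² K⁻¹ (given).
τ = C / λ = 7.17×10^8 / 20.9 = 3.43×10^7 s.
Equilibrium anomaly ΔT_eq = F / λ = 181 / 20.9 = 8.66 K.
t = 608 days = 5.25×10^7 s, so t/τ = 1.53.
ΔT(t) = ΔT_eq (1 − e^(−t/τ)) = 8.66 × (1 − e^−1.53) = 6.79 K.

6.79 K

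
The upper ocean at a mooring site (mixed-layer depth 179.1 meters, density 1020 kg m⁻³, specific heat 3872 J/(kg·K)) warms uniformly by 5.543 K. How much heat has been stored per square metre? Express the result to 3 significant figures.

3.92×10^9

Areal heat capacity C = ρ c_p D = 1020 × 3872 × 179.1 = 7.07×10^8 J/(m²·K).
ΔQ = C ΔT = 7.07×10^8 × 5.543 = 3.92×10^9 J/m².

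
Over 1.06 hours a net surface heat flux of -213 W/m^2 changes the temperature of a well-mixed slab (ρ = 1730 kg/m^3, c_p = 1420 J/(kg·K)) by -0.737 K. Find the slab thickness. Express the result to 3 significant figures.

0.449 m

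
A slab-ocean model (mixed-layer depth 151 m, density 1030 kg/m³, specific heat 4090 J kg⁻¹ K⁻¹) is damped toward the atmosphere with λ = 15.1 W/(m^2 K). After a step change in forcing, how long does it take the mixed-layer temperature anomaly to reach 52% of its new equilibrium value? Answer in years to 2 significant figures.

Areal heat capacity C = ρ c_p D = 1030 × 4090 × 151 = 6.36×10^8 J m⁻² K⁻¹.
τ = C / λ = 6.36×10^8 / 15.1 = 4.21×10^7 s.
Fraction reached: 1 − e^(−t/τ) = 0.52 ⇒ t = −τ ln(1 − 0.52) = τ × 0.734.
t = 3.09×10^7 s = 0.980 years.

0.98 years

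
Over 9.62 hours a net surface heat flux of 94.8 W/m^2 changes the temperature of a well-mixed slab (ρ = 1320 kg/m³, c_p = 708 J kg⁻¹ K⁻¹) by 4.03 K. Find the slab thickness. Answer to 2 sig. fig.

Heat input Q = F Δt = 94.8 × 34600 s = 3.28×10^6 J/m².
Required areal heat capacity C = Q / ΔT = 8.15×10^5 J/(m²·K).
Depth D = C / (ρ c_p) = 8.15×10^5 / (1320 × 708) = 0.872 m.

0.87 m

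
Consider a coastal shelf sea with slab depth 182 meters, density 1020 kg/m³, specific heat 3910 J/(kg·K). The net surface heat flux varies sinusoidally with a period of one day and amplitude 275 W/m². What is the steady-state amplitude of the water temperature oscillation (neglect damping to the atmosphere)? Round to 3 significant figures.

Areal heat capacity C = ρ c_p D = 1020 × 3910 × 182 = 7.26×10^8 J/(m^2 K).
Angular frequency ω = 2π / T = 2π / 86400 s = 7.27×10^-5 s⁻¹.
Cω = 7.26×10^8 × 7.27×10^-5 = 52800 W/(m²·K).
Amplitude A = F₀ / (Cω) = 275 / 52800 = 0.00521 K.

0.00521 K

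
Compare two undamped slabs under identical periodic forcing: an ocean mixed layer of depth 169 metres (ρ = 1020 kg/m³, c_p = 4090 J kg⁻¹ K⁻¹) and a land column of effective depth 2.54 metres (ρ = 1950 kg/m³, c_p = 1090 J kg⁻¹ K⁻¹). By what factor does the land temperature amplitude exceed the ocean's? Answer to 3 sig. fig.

131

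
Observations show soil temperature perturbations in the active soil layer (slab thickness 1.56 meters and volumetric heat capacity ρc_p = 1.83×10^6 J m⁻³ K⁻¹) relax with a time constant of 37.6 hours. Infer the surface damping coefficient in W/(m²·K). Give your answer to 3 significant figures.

Areal heat capacity C = ρc_p × D = 1.83×10^6 × 1.56 = 2.85×10^6 J/(m²·K).
τ = 37.6 hours = 1.35×10^5 s.
λ = C / τ = 2.85×10^6 / 1.35×10^5 = 21.1 W/(m²·K).

21.1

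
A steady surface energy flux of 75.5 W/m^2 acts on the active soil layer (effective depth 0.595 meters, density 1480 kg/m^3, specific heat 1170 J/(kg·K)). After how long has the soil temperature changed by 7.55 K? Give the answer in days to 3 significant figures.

1.19 days

Areal heat capacity C = ρ c_p D = 1480 × 1170 × 0.595 = 1.03×10^6 J/(m^2 K).
Time required: Δt = C ΔT / F = 1.03×10^6 × 7.55 / 75.5 = 1.03×10^5 s.
In days: 1.03×10^5 s / (86400 s/day) = 1.19 days.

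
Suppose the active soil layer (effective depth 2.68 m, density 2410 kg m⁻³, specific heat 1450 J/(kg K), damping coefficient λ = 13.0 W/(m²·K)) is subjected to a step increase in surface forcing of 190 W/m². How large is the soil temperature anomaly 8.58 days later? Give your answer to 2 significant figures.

9.4 K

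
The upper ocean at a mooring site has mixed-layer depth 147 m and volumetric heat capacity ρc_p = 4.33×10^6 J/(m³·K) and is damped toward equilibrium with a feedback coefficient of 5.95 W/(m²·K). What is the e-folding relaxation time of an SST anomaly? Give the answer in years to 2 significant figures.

Areal heat capacity C = ρc_p × D = 4.33×10^6 × 147 = 6.37×10^8 J/(m²·K).
Relaxation time τ = C / λ = 6.37×10^8 / 5.95 = 1.07×10^8 s.
In years: 1.07×10^8 s / (3.156×10^7 s/year) = 3.39 years.

3.4 years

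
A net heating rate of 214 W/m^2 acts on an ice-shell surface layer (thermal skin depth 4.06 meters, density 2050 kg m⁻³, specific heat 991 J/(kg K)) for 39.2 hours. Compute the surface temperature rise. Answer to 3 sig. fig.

Areal heat capacity C = ρ c_p D = 2050 × 991 × 4.06 = 8.25×10^6 J/(m^2 K).
Net heat input Q = F Δt = 214 × (39.2 hours × 3600 s/hour) = 3.02×10^7 J/m².
ΔT = Q / C = 3.02×10^7 / 8.25×10^6 = 3.66 K.

3.66 K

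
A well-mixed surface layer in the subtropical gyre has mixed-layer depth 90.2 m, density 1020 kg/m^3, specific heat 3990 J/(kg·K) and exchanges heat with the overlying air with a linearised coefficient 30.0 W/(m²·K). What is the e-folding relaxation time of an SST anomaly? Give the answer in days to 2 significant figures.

140 days

Areal heat capacity C = ρ c_p D = 1020 × 3990 × 90.2 = 3.67×10^8 J/(m^2 K).
Relaxation time τ = C / λ = 3.67×10^8 / 30.0 = 1.22×10^7 s.
In days: 1.22×10^7 s / (86400 s/day) = 142 days.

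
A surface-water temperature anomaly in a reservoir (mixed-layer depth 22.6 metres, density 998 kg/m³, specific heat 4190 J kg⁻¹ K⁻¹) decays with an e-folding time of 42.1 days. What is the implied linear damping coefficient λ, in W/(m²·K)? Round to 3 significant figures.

26.0

Areal heat capacity C = ρ c_p D = 998 × 4190 × 22.6 = 9.45×10^7 J/(m^2 K).
τ = 42.1 days = 3.64×10^6 s.
λ = C / τ = 9.45×10^7 / 3.64×10^6 = 26.0 W/(m²·K).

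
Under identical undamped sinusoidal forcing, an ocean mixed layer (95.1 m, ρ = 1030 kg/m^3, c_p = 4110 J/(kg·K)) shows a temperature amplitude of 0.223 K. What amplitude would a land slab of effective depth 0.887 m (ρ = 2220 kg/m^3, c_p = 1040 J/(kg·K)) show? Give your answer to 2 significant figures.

C_ocean = 4.03×10^8 J/(m²·K); C_land = 2.05×10^6 J/(m²·K).
A ∝ 1/C ⇒ A_land = A_ocean × C_ocean/C_land = 0.223 × 197 = 43.8 K.

44 K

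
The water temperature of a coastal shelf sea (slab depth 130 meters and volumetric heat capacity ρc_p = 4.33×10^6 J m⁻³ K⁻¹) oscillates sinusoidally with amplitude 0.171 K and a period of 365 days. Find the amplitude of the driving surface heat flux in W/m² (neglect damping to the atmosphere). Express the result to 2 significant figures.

Areal heat capacity C = ρc_p × D = 4.33×10^6 × 130 = 5.63×10^8 J/(m^2 K).
ω = 2π / 3.15×10^7 s = 1.99×10^-7 s⁻¹.
Cω = 5.63×10^8 × 1.99×10^-7 = 112 W/(m²·K).
F₀ = A × Cω = 0.171 × 112 = 19.2 W/m².

19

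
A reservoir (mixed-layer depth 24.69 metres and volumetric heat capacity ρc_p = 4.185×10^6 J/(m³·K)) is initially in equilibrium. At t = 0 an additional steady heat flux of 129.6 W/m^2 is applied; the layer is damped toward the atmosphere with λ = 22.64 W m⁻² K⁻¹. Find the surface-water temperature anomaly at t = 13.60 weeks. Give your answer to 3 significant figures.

Areal heat capacity C = ρc_p × D = 4.185×10^6 × 24.69 = 1.03×10^8 J/(m^2 K).
τ = C / λ = 1.03×10^8 / 22.64 = 4.56×10^6 s.
Equilibrium anomaly ΔT_eq = F / λ = 129.6 / 22.64 = 5.72 K.
t = 13.60 weeks = 8.23×10^6 s, so t/τ = 1.80.
ΔT(t) = ΔT_eq (1 − e^(−t/τ)) = 5.72 × (1 − e^−1.80) = 4.78 K.

4.78 K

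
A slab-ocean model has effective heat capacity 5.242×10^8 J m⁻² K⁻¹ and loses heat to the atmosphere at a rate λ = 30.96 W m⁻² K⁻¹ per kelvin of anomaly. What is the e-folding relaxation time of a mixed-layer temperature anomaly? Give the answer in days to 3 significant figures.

196 days

Areal heat capacity C = 5.242×10^8 J m⁻² K⁻¹ (given).
Relaxation time τ = C / λ = 5.24×10^8 / 30.96 = 1.69×10^7 s.
In days: 1.69×10^7 s / (86400 s/day) = 196 days.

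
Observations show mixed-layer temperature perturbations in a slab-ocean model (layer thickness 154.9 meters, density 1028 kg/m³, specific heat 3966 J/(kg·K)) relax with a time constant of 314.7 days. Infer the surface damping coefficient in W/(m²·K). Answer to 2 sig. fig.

Areal heat capacity C = ρ c_p D = 1028 × 3966 × 154.9 = 6.32×10^8 J m⁻² K⁻¹.
τ = 314.7 days = 2.72×10^7 s.
λ = C / τ = 6.32×10^8 / 2.72×10^7 = 23.2 W/(m²·K).

23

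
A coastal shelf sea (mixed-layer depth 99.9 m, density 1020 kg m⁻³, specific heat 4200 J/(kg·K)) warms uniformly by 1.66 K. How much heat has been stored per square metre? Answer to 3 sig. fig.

Areal heat capacity C = ρ c_p D = 1020 × 4200 × 99.9 = 4.28×10^8 J m⁻² K⁻¹.
ΔQ = C ΔT = 4.28×10^8 × 1.66 = 7.10×10^8 J/m².

7.10×10^8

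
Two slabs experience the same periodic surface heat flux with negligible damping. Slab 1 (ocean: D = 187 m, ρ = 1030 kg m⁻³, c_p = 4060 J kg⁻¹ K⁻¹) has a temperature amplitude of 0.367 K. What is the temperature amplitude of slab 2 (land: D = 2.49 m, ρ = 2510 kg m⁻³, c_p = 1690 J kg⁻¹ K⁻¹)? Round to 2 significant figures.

27 K

C_ocean = 7.82×10^8 J/(m²·K); C_land = 1.06×10^7 J/(m²·K).
A ∝ 1/C ⇒ A_land = A_ocean × C_ocean/C_land = 0.367 × 74.0 = 27.2 K.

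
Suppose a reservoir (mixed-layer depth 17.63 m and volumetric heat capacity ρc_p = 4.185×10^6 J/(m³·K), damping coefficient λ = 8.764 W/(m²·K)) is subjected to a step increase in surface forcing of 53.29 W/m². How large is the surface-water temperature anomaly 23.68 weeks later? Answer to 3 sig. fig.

Areal heat capacity C = ρc_p × D = 4.185×10^6 × 17.63 = 7.38×10^7 J/(m^2 K).
τ = C / λ = 7.38×10^7 / 8.764 = 8.42×10^6 s.
Equilibrium anomaly ΔT_eq = F / λ = 53.29 / 8.764 = 6.08 K.
t = 23.68 weeks = 1.43×10^7 s, so t/τ = 1.70.
ΔT(t) = ΔT_eq (1 − e^(−t/τ)) = 6.08 × (1 − e^−1.70) = 4.97 K.

4.97 K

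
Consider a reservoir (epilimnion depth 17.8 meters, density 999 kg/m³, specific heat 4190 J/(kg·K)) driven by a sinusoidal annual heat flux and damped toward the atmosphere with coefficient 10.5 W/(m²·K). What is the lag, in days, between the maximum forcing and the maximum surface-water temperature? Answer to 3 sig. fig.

55.5 days

Areal heat capacity C = ρ c_p D = 999 × 4190 × 17.8 = 7.45×10^7 J/(m²·K).
ω = 2π / 3.15×10^7 s = 1.99×10^-7 s⁻¹.
Phase lag φ = arctan(Cω/λ) = arctan(14.8/10.5) = 0.955 rad.
Time lag = φ / ω = 0.955 / 1.99×10^-7 = 4.79×10^6 s = 55.5 days.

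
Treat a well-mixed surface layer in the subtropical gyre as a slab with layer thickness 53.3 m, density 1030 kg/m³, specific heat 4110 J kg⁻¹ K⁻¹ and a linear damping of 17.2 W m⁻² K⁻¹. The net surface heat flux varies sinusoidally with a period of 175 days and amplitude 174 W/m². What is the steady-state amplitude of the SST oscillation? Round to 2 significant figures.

Areal heat capacity C = ρ c_p D = 1030 × 4110 × 53.3 = 2.26×10^8 J/(m²·K).
Angular frequency ω = 2π / T = 2π / 1.51×10^7 s = 4.16×10^-7 s⁻¹.
√((Cω)² + λ²) = √((93.8)² + 17.2²) = 95.3 W/(m²·K).
Amplitude A = F₀ / √((Cω)²+λ²) = 174 / 95.3 = 1.83 K.

1.8 K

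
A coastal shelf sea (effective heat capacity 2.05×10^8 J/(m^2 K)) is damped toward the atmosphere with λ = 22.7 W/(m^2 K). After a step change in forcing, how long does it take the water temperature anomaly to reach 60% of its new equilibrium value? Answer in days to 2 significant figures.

96 days

Areal heat capacity C = 2.05×10^8 J/(m^2 K) (given).
τ = C / λ = 2.05×10^8 / 22.7 = 9.03×10^6 s.
Fraction reached: 1 − e^(−t/τ) = 0.60 ⇒ t = −τ ln(1 − 0.60) = τ × 0.916.
t = 8.27×10^6 s = 95.8 days.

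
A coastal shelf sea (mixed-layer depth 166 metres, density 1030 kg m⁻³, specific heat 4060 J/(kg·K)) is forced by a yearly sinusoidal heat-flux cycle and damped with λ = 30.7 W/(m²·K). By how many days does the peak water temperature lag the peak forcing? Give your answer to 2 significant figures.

79 days

Areal heat capacity C = ρ c_p D = 1030 × 4060 × 166 = 6.94×10^8 J/(m^2 K).
ω = 2π / 3.15×10^7 s = 1.99×10^-7 s⁻¹.
Phase lag φ = arctan(Cω/λ) = arctan(138/30.7) = 1.35 rad.
Time lag = φ / ω = 1.35 / 1.99×10^-7 = 6.79×10^6 s = 78.6 days.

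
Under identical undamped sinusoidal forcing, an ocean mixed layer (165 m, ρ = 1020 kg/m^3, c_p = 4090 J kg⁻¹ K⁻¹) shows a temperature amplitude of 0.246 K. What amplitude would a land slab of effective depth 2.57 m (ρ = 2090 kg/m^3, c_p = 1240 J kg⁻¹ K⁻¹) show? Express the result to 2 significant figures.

C_ocean = 6.88×10^8 J/(m²·K); C_land = 6.66×10^6 J/(m²·K).
A ∝ 1/C ⇒ A_land = A_ocean × C_ocean/C_land = 0.246 × 103 = 25.4 K.

25 K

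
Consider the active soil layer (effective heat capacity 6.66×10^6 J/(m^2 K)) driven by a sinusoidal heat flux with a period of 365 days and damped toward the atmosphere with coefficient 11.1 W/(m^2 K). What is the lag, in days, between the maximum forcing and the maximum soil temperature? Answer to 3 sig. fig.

6.91 days

Areal heat capacity C = 6.66×10^6 J/(m^2 K) (given).
ω = 2π / 3.15×10^7 s = 1.99×10^-7 s⁻¹.
Phase lag φ = arctan(Cω/λ) = arctan(1.33/11.1) = 0.119 rad.
Time lag = φ / ω = 0.119 / 1.99×10^-7 = 5.97×10^5 s = 6.91 days.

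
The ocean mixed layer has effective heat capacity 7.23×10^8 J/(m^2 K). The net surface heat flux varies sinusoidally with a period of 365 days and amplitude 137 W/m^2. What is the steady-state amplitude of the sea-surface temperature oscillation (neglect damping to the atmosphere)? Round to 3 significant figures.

Areal heat capacity C = 7.23×10^8 J/(m^2 K) (given).
Angular frequency ω = 2π / T = 2π / 3.15×10^7 s = 1.99×10^-7 s⁻¹.
Cω = 7.23×10^8 × 1.99×10^-7 = 144 W/(m²·K).
Amplitude A = F₀ / (Cω) = 137 / 144 = 0.951 K.

0.951 K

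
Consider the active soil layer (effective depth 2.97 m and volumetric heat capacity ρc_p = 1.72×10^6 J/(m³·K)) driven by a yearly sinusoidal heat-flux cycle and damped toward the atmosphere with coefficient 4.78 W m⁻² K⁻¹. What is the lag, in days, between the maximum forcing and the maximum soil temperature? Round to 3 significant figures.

Areal heat capacity C = ρc_p × D = 1.72×10^6 × 2.97 = 5.11×10^6 J/(m^2 K).
ω = 2π / 3.15×10^7 s = 1.99×10^-7 s⁻¹.
Phase lag φ = arctan(Cω/λ) = arctan(1.02/4.78) = 0.210 rad.
Time lag = φ / ω = 0.210 / 1.99×10^-7 = 1.05×10^6 s = 12.2 days.

12.2 days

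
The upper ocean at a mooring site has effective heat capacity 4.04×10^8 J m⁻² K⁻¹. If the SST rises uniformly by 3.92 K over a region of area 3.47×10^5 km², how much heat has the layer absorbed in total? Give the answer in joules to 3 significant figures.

Areal heat capacity C = 4.04×10^8 J m⁻² K⁻¹ (given).
Heat per unit area: q = C ΔT = 4.04×10^8 × 3.92 = 1.58×10^9 J/m².
Total heat: Q = q × A = 1.58×10^9 × (3.47×10^5 × 10⁶ m²) = 5.50×10^20 J.

5.50×10^20 J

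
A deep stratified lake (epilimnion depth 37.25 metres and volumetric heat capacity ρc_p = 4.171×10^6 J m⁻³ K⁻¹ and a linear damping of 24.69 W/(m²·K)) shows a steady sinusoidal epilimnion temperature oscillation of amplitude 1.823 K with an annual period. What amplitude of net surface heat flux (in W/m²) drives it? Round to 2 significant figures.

72

Areal heat capacity C = ρc_p × D = 4.171×10^6 × 37.25 = 1.55×10^8 J m⁻² K⁻¹.
ω = 2π / 3.15×10^7 s = 1.99×10^-7 s⁻¹.
√((Cω)² + λ²) = √((31.0)² + 24.69²) = 39.6 W/(m²·K).
F₀ = A × √((Cω)²+λ²) = 1.823 × 39.6 = 72.2 W/m².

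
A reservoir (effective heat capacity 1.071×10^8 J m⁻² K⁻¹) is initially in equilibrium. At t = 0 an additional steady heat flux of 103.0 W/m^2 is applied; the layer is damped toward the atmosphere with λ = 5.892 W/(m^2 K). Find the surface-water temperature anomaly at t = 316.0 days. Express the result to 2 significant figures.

Areal heat capacity C = 1.071×10^8 J m⁻² K⁻¹ (given).
τ = C / λ = 1.07×10^8 / 5.892 = 1.82×10^7 s.
Equilibrium anomaly ΔT_eq = F / λ = 103.0 / 5.892 = 17.5 K.
t = 316.0 days = 2.73×10^7 s, so t/τ = 1.50.
ΔT(t) = ΔT_eq (1 − e^(−t/τ)) = 17.5 × (1 − e^−1.50) = 13.6 K.

14 K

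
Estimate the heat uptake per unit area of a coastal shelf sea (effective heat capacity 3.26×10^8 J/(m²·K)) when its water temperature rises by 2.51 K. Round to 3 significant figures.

8.18×10^8

Areal heat capacity C = 3.26×10^8 J/(m²·K) (given).
ΔQ = C ΔT = 3.26×10^8 × 2.51 = 8.18×10^8 J/m².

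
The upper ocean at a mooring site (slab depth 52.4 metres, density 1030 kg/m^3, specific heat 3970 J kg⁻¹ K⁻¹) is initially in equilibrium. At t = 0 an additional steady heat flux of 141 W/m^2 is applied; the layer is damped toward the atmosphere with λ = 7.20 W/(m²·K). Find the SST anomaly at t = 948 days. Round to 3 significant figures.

Areal heat capacity C = ρ c_p D = 1030 × 3970 × 52.4 = 2.14×10^8 J/(m²·K).
τ = C / λ = 2.14×10^8 / 7.20 = 2.98×10^7 s.
Equilibrium anomaly ΔT_eq = F / λ = 141 / 7.20 = 19.6 K.
t = 948 days = 8.19×10^7 s, so t/τ = 2.75.
ΔT(t) = ΔT_eq (1 − e^(−t/τ)) = 19.6 × (1 − e^−2.75) = 18.3 K.

18.3 K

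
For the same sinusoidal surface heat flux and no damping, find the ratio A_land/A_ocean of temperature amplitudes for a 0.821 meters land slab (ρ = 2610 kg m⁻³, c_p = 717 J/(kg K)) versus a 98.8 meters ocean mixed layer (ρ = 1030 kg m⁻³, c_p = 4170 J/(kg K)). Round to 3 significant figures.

276

C_ocean = 1030 × 4170 × 98.8 = 4.24×10^8 J/(m²·K).
C_land = 2610 × 717 × 0.821 = 1.54×10^6 J/(m²·K).
Undamped amplitude ∝ 1/C, so A_land/A_ocean = C_ocean/C_land = 276.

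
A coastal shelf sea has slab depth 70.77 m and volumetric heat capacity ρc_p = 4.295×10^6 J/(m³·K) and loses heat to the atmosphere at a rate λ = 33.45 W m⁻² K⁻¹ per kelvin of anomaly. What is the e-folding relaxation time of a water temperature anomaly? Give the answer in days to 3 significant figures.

Areal heat capacity C = ρc_p × D = 4.295×10^6 × 70.77 = 3.04×10^8 J m⁻² K⁻¹.
Relaxation time τ = C / λ = 3.04×10^8 / 33.45 = 9.09×10^6 s.
In days: 9.09×10^6 s / (86400 s/day) = 105 days.

105 days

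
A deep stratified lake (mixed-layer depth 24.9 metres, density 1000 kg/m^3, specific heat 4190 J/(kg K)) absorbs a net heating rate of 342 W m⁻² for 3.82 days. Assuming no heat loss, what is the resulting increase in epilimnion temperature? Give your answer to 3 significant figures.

Areal heat capacity C = ρ c_p D = 1000 × 4190 × 24.9 = 1.04×10^8 J/(m²·K).
Net heat input Q = F Δt = 342 × (3.82 days × 86400 s/day) = 1.13×10^8 J/m².
ΔT = Q / C = 1.13×10^8 / 1.04×10^8 = 1.08 K.

1.08 K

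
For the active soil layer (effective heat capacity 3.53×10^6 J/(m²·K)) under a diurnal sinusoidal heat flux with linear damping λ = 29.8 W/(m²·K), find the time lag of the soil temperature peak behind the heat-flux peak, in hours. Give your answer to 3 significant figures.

5.56 hours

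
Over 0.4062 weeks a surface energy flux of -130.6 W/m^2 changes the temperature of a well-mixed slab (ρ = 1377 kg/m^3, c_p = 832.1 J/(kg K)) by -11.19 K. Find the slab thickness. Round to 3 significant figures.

Heat input Q = F Δt = -130.6 × 2.46×10^5 s = -3.21×10^7 J/m².
Required areal heat capacity C = Q / ΔT = 2.87×10^6 J/(m²·K).
Depth D = C / (ρ c_p) = 2.87×10^6 / (1377 × 832.1) = 2.50 m.

2.50 m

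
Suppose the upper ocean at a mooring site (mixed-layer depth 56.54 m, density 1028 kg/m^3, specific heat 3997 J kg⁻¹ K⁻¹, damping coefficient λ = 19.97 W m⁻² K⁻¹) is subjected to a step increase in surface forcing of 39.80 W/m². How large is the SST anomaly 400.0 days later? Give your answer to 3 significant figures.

1.89 K

Areal heat capacity C = ρ c_p D = 1028 × 3997 × 56.54 = 2.32×10^8 J/(m^2 K).
τ = C / λ = 2.32×10^8 / 19.97 = 1.16×10^7 s.
Equilibrium anomaly ΔT_eq = F / λ = 39.80 / 19.97 = 1.99 K.
t = 400.0 days = 3.46×10^7 s, so t/τ = 2.97.
ΔT(t) = ΔT_eq (1 − e^(−t/τ)) = 1.99 × (1 − e^−2.97) = 1.89 K.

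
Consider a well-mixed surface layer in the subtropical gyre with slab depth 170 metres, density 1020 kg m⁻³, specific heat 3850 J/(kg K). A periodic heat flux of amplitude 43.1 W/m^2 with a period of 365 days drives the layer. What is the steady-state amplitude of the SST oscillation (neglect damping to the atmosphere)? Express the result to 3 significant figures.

Areal heat capacity C = ρ c_p D = 1020 × 3850 × 170 = 6.68×10^8 J/(m²·K).
Angular frequency ω = 2π / T = 2π / 3.15×10^7 s = 1.99×10^-7 s⁻¹.
Cω = 6.68×10^8 × 1.99×10^-7 = 133 W/(m²·K).
Amplitude A = F₀ / (Cω) = 43.1 / 133 = 0.324 K.

0.324 K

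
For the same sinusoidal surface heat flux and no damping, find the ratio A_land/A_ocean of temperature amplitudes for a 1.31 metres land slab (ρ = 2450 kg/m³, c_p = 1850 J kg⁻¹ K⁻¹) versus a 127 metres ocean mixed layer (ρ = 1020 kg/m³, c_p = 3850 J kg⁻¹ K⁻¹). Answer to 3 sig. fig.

84.0

C_ocean = 1020 × 3850 × 127 = 4.99×10^8 J/(m²·K).
C_land = 2450 × 1850 × 1.31 = 5.94×10^6 J/(m²·K).
Undamped amplitude ∝ 1/C, so A_land/A_ocean = C_ocean/C_land = 84.0.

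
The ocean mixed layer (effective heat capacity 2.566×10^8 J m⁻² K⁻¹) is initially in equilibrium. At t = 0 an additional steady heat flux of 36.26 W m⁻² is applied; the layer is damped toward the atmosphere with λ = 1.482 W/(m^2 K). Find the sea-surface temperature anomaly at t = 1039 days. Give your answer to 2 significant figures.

Areal heat capacity C = 2.566×10^8 J m⁻² K⁻¹ (given).
τ = C / λ = 2.57×10^8 / 1.482 = 1.73×10^8 s.
Equilibrium anomaly ΔT_eq = F / λ = 36.26 / 1.482 = 24.5 K.
t = 1039 days = 8.98×10^7 s, so t/τ = 0.518.
ΔT(t) = ΔT_eq (1 − e^(−t/τ)) = 24.5 × (1 − e^−0.518) = 9.90 K.

9.9 K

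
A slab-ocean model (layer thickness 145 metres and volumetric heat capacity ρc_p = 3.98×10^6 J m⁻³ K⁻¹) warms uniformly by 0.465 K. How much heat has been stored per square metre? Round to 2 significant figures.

Areal heat capacity C = ρc_p × D = 3.98×10^6 × 145 = 5.77×10^8 J/(m^2 K).
ΔQ = C ΔT = 5.77×10^8 × 0.465 = 2.68×10^8 J/m².

2.7×10^8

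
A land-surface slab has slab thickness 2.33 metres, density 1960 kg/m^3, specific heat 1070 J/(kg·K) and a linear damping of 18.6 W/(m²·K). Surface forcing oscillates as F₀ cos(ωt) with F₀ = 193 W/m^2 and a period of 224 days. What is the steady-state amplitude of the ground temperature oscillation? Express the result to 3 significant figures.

10.3 K

Areal heat capacity C = ρ c_p D = 1960 × 1070 × 2.33 = 4.89×10^6 J m⁻² K⁻¹.
Angular frequency ω = 2π / T = 2π / 1.94×10^7 s = 3.25×10^-7 s⁻¹.
√((Cω)² + λ²) = √((1.59)² + 18.6²) = 18.7 W/(m²·K).
Amplitude A = F₀ / √((Cω)²+λ²) = 193 / 18.7 = 10.3 K.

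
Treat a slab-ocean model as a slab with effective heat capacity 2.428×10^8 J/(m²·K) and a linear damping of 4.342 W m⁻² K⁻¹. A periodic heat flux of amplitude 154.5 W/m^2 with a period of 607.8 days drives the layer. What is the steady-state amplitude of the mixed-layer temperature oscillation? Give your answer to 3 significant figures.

Areal heat capacity C = 2.428×10^8 J/(m²·K) (given).
Angular frequency ω = 2π / T = 2π / 5.25×10^7 s = 1.20×10^-7 s⁻¹.
√((Cω)² + λ²) = √((29.1)² + 4.342²) = 29.4 W/(m²·K).
Amplitude A = F₀ / √((Cω)²+λ²) = 154.5 / 29.4 = 5.26 K.

5.26 K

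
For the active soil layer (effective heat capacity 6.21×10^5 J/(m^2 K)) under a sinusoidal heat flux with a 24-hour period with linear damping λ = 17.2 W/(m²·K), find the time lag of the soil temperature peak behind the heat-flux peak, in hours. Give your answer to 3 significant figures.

Areal heat capacity C = 6.21×10^5 J/(m^2 K) (given).
ω = 2π / 86400 s = 7.27×10^-5 s⁻¹.
Phase lag φ = arctan(Cω/λ) = arctan(45.2/17.2) = 1.21 rad.
Time lag = φ / ω = 1.21 / 7.27×10^-5 = 16600 s = 4.61 hours.

4.61 hours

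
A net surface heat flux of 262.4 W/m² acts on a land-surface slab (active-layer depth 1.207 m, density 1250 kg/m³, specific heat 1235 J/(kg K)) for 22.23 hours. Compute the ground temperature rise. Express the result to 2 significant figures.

11 K

Areal heat capacity C = ρ c_p D = 1250 × 1235 × 1.207 = 1.86×10^6 J/(m^2 K).
Net heat input Q = F Δt = 262.4 × (22.23 hours × 3600 s/hour) = 2.10×10^7 J/m².
ΔT = Q / C = 2.10×10^7 / 1.86×10^6 = 11.3 K.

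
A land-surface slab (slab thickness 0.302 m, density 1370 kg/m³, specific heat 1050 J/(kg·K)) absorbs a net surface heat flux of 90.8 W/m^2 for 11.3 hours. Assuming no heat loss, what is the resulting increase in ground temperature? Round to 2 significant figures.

8.5 K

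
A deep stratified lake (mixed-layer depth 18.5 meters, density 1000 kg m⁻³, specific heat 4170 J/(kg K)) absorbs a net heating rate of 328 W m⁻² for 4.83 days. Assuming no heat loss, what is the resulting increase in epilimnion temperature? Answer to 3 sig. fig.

Areal heat capacity C = ρ c_p D = 1000 × 4170 × 18.5 = 7.71×10^7 J/(m^2 K).
Net heat input Q = F Δt = 328 × (4.83 days × 86400 s/day) = 1.37×10^8 J/m².
ΔT = Q / C = 1.37×10^8 / 7.71×10^7 = 1.77 K.

1.77 K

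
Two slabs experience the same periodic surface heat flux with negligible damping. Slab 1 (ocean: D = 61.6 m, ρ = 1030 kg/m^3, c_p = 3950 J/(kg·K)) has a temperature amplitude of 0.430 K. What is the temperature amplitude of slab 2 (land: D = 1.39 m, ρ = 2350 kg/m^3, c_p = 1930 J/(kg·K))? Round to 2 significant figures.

17 K

C_ocean = 2.51×10^8 J/(m²·K); C_land = 6.30×10^6 J/(m²·K).
A ∝ 1/C ⇒ A_land = A_ocean × C_ocean/C_land = 0.430 × 39.8 = 17.1 K.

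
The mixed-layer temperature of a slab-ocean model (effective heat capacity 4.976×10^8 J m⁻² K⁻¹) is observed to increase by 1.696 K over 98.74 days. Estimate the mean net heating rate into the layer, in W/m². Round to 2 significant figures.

Areal heat capacity C = 4.976×10^8 J m⁻² K⁻¹ (given).
Required heat per unit area: Q = C ΔT = 4.98×10^8 × 1.696 = 8.44×10^8 J/m².
Flux F = Q / Δt = 8.44×10^8 / 8.53×10^6 s = 98.9 W/m².

99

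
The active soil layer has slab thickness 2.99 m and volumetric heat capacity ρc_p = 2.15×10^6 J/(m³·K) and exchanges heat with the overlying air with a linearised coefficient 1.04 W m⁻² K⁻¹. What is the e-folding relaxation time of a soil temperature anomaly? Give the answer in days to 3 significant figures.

Areal heat capacity C = ρc_p × D = 2.15×10^6 × 2.99 = 6.43×10^6 J/(m²·K).
Relaxation time τ = C / λ = 6.43×10^6 / 1.04 = 6.18×10^6 s.
In days: 6.18×10^6 s / (86400 s/day) = 71.5 days.

71.5 days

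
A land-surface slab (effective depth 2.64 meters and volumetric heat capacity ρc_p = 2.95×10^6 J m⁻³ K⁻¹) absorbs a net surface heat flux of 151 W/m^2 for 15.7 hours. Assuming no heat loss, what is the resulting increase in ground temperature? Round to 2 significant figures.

Areal heat capacity C = ρc_p × D = 2.95×10^6 × 2.64 = 7.79×10^6 J m⁻² K⁻¹.
Net heat input Q = F Δt = 151 × (15.7 hours × 3600 s/hour) = 8.53×10^6 J/m².
ΔT = Q / C = 8.53×10^6 / 7.79×10^6 = 1.10 K.

1.1 K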